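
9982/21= 1426/3 = 475.33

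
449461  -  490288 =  - 40827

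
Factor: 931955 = 5^1*186391^1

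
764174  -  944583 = - 180409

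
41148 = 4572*9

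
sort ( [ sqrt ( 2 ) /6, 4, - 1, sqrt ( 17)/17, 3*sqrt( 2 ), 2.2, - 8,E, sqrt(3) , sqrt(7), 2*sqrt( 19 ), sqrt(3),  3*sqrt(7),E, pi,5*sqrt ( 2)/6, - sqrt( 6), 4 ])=[ - 8, - sqrt(6), -1,sqrt (2 )/6, sqrt(17) /17,5*sqrt(2 ) /6,sqrt( 3 ), sqrt(3),2.2 , sqrt( 7 ), E, E,pi,4,4,  3*sqrt(2) , 3*sqrt(7), 2 * sqrt(19)]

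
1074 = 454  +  620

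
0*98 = 0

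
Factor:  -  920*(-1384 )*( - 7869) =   -  10019440320  =  - 2^6*3^1*5^1*23^1*43^1* 61^1*173^1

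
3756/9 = 1252/3 = 417.33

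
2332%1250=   1082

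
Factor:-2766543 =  - 3^1*13^1*70937^1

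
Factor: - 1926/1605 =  - 2^1*3^1*5^( - 1 ) = -6/5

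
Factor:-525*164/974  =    -  2^1*3^1*5^2*7^1*41^1*487^(-1) = -  43050/487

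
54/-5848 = -27/2924 = - 0.01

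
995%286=137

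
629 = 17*37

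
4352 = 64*68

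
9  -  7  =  2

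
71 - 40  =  31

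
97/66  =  97/66 = 1.47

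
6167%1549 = 1520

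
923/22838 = 923/22838 = 0.04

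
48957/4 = 12239 + 1/4 = 12239.25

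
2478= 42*59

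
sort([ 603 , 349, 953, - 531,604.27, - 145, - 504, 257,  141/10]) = [ - 531, - 504, - 145,141/10, 257,349,603, 604.27,953] 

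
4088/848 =4+87/106 = 4.82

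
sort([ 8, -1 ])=[ - 1, 8] 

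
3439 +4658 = 8097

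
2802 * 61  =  170922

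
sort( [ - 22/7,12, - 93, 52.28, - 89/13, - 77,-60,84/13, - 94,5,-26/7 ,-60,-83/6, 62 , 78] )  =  [ -94,-93, - 77, - 60, - 60, -83/6,-89/13,  -  26/7, - 22/7, 5,84/13,12,52.28,  62 , 78 ]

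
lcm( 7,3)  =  21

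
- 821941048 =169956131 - 991897179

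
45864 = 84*546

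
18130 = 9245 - -8885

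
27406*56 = 1534736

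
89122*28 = 2495416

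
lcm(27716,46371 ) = 2411292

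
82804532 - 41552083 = 41252449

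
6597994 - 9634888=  - 3036894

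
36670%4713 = 3679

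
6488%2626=1236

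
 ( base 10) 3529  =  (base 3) 11211201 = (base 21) 801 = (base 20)8g9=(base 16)dc9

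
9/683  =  9/683 = 0.01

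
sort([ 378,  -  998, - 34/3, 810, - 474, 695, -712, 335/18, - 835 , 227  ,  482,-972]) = [- 998, - 972,  -  835, - 712,  -  474, - 34/3 , 335/18, 227,378 , 482, 695, 810]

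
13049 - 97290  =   - 84241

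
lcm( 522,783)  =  1566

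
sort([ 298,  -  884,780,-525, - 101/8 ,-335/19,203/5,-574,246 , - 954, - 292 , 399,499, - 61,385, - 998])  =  [ - 998,-954, - 884, - 574 , -525,-292, - 61, - 335/19,  -  101/8,  203/5, 246, 298,385,399,  499,780 ]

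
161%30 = 11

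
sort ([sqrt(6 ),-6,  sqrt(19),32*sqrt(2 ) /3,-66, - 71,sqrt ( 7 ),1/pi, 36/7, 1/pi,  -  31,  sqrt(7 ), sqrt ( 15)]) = [ - 71,-66,-31, - 6 , 1/pi,1/pi, sqrt(6) , sqrt(7 ),sqrt( 7 ), sqrt( 15 ), sqrt( 19), 36/7,32*sqrt(2 ) /3 ]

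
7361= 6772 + 589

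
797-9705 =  - 8908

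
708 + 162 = 870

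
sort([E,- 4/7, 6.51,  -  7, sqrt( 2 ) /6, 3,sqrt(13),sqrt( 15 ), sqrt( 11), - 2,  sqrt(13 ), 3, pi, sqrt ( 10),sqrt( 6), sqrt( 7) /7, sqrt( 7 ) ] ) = [ - 7,- 2,  -  4/7,sqrt( 2)/6,  sqrt( 7)/7, sqrt( 6 ), sqrt(7),E,3,3, pi, sqrt( 10), sqrt( 11),sqrt ( 13 ),  sqrt( 13),sqrt( 15),  6.51]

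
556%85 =46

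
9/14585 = 9/14585 = 0.00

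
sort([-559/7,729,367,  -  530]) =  [ - 530, - 559/7,  367, 729 ] 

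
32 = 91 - 59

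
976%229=60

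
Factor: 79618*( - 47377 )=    - 2^1*7^1 * 11^3*47^1*59^1*73^1 = - 3772061986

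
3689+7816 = 11505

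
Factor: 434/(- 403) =-2^1*7^1*13^( - 1) = -14/13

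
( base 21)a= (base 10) 10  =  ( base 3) 101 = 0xa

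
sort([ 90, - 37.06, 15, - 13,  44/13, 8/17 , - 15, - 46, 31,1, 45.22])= [ - 46,  -  37.06, - 15, - 13,8/17,1,44/13,15, 31,45.22, 90]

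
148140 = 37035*4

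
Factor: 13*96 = 1248 = 2^5*3^1*13^1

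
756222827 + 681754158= 1437976985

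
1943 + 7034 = 8977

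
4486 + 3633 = 8119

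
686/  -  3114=  -  343/1557 = - 0.22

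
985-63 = 922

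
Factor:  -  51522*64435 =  - 2^1*3^1*5^1*7^2*31^1*263^1 * 277^1 = -  3319820070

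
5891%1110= 341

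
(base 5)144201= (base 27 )8ck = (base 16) 1820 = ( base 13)2A71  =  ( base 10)6176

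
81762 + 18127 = 99889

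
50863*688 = 34993744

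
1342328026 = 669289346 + 673038680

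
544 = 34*16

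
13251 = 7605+5646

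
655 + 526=1181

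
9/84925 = 9/84925 = 0.00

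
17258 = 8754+8504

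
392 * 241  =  94472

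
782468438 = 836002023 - 53533585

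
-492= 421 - 913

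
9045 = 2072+6973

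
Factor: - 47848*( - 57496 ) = 2^6  *  5981^1*7187^1 = 2751068608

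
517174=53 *9758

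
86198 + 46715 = 132913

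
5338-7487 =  - 2149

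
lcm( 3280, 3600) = 147600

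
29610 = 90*329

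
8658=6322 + 2336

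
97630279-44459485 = 53170794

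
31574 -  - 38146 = 69720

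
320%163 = 157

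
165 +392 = 557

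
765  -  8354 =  - 7589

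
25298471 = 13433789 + 11864682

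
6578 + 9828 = 16406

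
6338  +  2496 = 8834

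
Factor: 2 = 2^1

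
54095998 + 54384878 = 108480876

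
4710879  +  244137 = 4955016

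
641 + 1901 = 2542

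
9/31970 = 9/31970  =  0.00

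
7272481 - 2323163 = 4949318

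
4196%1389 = 29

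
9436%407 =75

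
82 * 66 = 5412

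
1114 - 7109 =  - 5995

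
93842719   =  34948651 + 58894068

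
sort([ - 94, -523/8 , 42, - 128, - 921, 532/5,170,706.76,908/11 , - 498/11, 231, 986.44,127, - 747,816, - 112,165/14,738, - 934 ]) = [ - 934, - 921, - 747, - 128, - 112, - 94, - 523/8, - 498/11,165/14,42,908/11,532/5,127,170,  231,706.76,738,816,986.44 ]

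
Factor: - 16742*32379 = -542089218 = -2^1*3^1 *11^1*43^1 * 251^1*  761^1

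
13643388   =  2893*4716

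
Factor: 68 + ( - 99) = -31 = - 31^1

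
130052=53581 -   -  76471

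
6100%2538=1024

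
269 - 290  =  -21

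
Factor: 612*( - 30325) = - 2^2*3^2*5^2 *17^1*1213^1  =  - 18558900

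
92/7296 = 23/1824 =0.01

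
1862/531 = 3 + 269/531 = 3.51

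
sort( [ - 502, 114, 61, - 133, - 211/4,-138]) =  [-502,-138,  -  133 , - 211/4,61 , 114 ]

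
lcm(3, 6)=6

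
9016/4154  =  2  +  354/2077 = 2.17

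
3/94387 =3/94387 = 0.00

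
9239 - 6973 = 2266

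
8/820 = 2/205 =0.01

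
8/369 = 8/369 = 0.02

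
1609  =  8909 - 7300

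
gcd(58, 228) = 2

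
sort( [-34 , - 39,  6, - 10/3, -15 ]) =[-39, - 34,-15, - 10/3 , 6] 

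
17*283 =4811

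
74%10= 4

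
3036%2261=775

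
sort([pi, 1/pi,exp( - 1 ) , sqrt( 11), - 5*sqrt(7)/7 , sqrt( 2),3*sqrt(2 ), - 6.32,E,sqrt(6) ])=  [ - 6.32 , - 5*sqrt( 7) /7,  1/pi,exp( - 1) , sqrt( 2),sqrt ( 6),  E,pi , sqrt( 11),3*sqrt( 2 )]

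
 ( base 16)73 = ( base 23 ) 50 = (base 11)a5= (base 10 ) 115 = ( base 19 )61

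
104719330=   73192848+31526482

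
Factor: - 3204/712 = -9/2 = - 2^( - 1 )*3^2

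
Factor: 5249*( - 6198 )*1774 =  - 2^2*3^1*29^1*181^1*887^1*1033^1 = - 57714077748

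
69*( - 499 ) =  -34431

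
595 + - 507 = 88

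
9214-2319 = 6895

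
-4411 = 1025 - 5436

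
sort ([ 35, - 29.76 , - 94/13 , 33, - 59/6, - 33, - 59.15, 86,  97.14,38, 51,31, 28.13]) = [ - 59.15, - 33 , -29.76,-59/6,-94/13,28.13 , 31,33, 35,38,51, 86, 97.14]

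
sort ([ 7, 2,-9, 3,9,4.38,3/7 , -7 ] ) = [ - 9, - 7,3/7,  2, 3,4.38,7,9 ] 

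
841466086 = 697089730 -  - 144376356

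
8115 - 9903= - 1788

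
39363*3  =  118089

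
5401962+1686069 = 7088031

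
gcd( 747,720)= 9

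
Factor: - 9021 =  - 3^1*31^1*97^1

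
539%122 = 51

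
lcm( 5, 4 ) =20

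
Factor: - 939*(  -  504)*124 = 2^5*3^3 * 7^1 * 31^1 * 313^1= 58683744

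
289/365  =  289/365= 0.79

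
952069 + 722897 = 1674966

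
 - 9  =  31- 40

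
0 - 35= -35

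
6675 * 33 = 220275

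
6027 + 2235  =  8262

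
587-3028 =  - 2441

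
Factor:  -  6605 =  - 5^1*1321^1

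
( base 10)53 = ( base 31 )1M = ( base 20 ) 2D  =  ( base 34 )1J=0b110101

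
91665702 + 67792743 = 159458445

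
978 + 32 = 1010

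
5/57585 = 1/11517 = 0.00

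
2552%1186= 180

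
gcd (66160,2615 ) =5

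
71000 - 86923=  - 15923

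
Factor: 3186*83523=266104278=2^1*3^4 * 11^1*59^1 * 2531^1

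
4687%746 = 211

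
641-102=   539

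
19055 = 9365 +9690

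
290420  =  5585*52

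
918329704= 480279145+438050559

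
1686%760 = 166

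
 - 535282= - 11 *48662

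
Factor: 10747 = 11^1*977^1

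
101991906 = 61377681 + 40614225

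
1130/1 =1130 = 1130.00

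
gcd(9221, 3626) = 1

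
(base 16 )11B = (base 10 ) 283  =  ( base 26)an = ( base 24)bj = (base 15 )13D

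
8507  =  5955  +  2552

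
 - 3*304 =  - 912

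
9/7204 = 9/7204 = 0.00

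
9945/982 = 10 + 125/982 = 10.13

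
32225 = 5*6445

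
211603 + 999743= 1211346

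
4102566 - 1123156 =2979410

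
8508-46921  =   - 38413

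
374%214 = 160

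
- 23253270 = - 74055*314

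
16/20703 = 16/20703 = 0.00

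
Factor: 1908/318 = 2^1*3^1 = 6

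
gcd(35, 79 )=1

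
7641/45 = 169  +  4/5= 169.80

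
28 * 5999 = 167972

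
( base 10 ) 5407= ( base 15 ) 1907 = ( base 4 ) 1110133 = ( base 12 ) 3167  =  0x151F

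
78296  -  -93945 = 172241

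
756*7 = 5292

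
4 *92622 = 370488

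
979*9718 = 9513922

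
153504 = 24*6396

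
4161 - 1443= 2718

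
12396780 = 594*20870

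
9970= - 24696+34666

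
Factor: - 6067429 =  - 43^1*149^1*947^1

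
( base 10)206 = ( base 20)a6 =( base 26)7o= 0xCE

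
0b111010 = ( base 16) 3A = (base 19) 31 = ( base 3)2011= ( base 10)58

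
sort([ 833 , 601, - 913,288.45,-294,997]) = [ - 913, -294,288.45,601, 833, 997]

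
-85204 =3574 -88778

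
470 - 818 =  - 348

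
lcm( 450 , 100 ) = 900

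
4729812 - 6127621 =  - 1397809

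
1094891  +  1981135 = 3076026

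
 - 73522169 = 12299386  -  85821555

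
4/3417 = 4/3417 = 0.00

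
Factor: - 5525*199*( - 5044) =2^2*5^2 * 13^2*17^1 *97^1*199^1 =5545751900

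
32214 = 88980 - 56766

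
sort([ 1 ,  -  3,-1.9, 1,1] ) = [ - 3, -1.9,1,1,  1 ] 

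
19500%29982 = 19500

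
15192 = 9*1688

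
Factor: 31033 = 31033^1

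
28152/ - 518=-14076/259 =- 54.35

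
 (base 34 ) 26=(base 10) 74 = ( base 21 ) 3b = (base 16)4a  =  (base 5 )244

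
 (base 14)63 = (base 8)127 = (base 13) 69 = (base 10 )87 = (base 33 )2L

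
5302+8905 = 14207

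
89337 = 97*921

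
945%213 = 93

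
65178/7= 65178/7 = 9311.14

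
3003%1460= 83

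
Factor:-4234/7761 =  - 2^1*3^(  -  1)*13^( - 1 )*29^1*73^1*199^(-1)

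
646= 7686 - 7040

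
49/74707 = 49/74707 = 0.00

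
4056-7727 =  - 3671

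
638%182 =92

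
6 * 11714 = 70284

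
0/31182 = 0  =  0.00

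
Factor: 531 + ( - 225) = 2^1*3^2*17^1 = 306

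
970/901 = 970/901 = 1.08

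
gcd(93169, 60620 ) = 1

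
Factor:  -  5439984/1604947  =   - 2^4*3^1 * 11^1*29^ (  -  1 )*10303^1*55343^( - 1) 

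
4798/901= 4798/901 = 5.33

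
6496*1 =6496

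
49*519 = 25431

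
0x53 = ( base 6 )215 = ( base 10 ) 83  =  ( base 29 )2P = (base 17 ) 4f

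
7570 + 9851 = 17421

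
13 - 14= - 1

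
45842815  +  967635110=1013477925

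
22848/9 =7616/3 = 2538.67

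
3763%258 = 151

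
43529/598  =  43529/598=72.79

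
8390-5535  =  2855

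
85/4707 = 85/4707 = 0.02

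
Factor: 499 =499^1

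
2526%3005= 2526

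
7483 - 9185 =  - 1702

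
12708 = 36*353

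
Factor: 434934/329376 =993/752 = 2^( -4 )*3^1*47^(  -  1)*331^1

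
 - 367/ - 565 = 367/565  =  0.65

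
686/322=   49/23 =2.13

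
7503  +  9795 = 17298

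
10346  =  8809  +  1537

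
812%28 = 0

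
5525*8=44200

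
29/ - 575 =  - 29/575 = -0.05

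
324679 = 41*7919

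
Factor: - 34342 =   -  2^1*7^1*11^1*223^1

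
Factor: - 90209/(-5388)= 2^ (  -  2)*3^( - 1 )*7^3 *263^1*449^( - 1)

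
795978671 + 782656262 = 1578634933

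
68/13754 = 34/6877 = 0.00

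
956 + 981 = 1937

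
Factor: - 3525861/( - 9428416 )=2^(-6)*3^1 * 61^1*19267^1 * 147319^( - 1) 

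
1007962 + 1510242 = 2518204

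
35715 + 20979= 56694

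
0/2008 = 0=   0.00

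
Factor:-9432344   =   - 2^3*191^1*6173^1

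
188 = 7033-6845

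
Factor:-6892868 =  - 2^2*277^1*6221^1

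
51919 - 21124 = 30795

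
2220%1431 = 789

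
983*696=684168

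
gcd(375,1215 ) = 15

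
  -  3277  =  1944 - 5221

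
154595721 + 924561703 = 1079157424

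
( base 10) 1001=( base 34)tf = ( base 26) 1cd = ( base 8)1751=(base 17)37f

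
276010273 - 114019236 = 161991037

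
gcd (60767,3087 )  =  7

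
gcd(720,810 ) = 90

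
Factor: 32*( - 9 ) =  - 2^5*3^2 = -288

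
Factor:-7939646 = -2^1*11^1 * 13^1* 17^1*23^1*71^1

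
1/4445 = 1/4445   =  0.00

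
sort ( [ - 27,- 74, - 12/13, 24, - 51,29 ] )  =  [-74, - 51 ,- 27, - 12/13, 24, 29]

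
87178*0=0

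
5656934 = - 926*(-6109)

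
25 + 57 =82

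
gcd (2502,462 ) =6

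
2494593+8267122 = 10761715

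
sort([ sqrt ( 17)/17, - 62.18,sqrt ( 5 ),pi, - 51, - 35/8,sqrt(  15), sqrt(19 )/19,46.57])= [-62.18, - 51 , - 35/8, sqrt( 19 )/19,sqrt( 17 )/17,sqrt ( 5),  pi,sqrt( 15),46.57 ] 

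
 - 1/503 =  - 1/503 = - 0.00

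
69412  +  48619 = 118031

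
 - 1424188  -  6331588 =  - 7755776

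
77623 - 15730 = 61893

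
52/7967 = 52/7967 = 0.01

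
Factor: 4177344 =2^6*3^1*21757^1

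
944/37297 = 944/37297 = 0.03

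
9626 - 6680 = 2946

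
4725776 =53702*88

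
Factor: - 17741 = - 113^1 * 157^1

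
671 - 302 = 369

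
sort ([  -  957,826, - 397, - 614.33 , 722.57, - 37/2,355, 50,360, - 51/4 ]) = [ - 957, - 614.33, - 397, - 37/2, - 51/4,50,355, 360, 722.57, 826] 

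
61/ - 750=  - 61/750 = -0.08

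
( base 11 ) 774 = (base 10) 928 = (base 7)2464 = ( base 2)1110100000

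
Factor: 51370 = 2^1*5^1*11^1*467^1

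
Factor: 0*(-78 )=0^1= 0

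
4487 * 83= 372421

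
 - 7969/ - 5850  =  1+163/450 = 1.36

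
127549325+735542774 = 863092099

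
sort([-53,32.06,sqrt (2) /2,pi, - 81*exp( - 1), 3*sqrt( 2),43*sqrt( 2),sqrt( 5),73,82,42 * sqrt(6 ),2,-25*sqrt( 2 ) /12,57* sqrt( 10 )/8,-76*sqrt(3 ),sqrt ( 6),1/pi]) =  [ - 76*sqrt(  3), - 53, - 81*exp( - 1 ), - 25*sqrt( 2 ) /12,1/pi,sqrt(2)/2, 2,sqrt( 5), sqrt( 6),pi,3*sqrt( 2), 57*sqrt (10 ) /8,32.06 , 43*sqrt(2 ),73,82,42*sqrt( 6 )]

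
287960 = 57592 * 5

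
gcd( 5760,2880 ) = 2880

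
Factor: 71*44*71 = 2^2*11^1*71^2 = 221804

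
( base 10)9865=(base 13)464b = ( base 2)10011010001001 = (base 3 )111112101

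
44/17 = 2 + 10/17 = 2.59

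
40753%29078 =11675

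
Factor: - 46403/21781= - 7^2*23^( -1 ) = -  49/23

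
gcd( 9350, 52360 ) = 1870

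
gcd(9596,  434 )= 2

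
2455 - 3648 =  - 1193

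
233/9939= 233/9939 = 0.02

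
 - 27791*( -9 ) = 250119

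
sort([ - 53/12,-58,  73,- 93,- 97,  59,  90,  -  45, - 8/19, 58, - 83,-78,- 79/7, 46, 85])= [  -  97,-93 , -83,-78 , - 58, - 45, - 79/7, -53/12,-8/19, 46,58,59, 73, 85,  90]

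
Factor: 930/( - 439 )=- 2^1 * 3^1*5^1 * 31^1*439^ ( - 1 )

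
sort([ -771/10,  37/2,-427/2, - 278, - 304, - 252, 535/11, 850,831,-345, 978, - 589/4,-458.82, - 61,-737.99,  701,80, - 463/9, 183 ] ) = [ - 737.99 , - 458.82, -345 , - 304, - 278, -252, - 427/2, - 589/4, - 771/10, - 61, - 463/9, 37/2, 535/11, 80,  183, 701,  831,850, 978]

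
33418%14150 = 5118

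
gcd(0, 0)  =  0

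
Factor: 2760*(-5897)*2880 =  -2^9*3^3*5^2  *23^1*5897^1 = - 46874073600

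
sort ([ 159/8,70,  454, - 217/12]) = [ - 217/12, 159/8, 70,454 ] 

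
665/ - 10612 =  - 1  +  1421/1516 = - 0.06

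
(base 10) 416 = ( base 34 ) c8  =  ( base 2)110100000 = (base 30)dq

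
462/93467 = 42/8497   =  0.00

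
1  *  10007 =10007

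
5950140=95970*62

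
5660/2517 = 5660/2517  =  2.25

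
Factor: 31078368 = 2^5*3^2*31^1*59^2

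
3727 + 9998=13725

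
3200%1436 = 328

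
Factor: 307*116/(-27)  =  -2^2*3^( - 3)*29^1*307^1= -35612/27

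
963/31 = 963/31 = 31.06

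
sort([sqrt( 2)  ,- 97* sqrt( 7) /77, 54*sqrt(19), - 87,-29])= [-87, - 29,  -  97*  sqrt( 7)/77, sqrt(2), 54*sqrt( 19 )]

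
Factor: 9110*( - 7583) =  - 2^1*5^1*911^1*7583^1  =  - 69081130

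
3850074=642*5997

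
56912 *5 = 284560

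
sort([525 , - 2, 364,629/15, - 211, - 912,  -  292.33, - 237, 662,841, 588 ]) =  [ - 912 , -292.33, - 237, - 211, - 2,629/15,364, 525, 588  ,  662, 841]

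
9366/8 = 1170 + 3/4 = 1170.75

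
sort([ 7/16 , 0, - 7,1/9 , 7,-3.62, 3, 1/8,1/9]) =[- 7, - 3.62, 0,1/9,  1/9, 1/8, 7/16, 3, 7]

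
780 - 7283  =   - 6503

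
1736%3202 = 1736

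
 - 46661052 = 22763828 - 69424880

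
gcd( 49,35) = 7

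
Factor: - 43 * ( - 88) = 3784 = 2^3*11^1*43^1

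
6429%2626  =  1177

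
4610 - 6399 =-1789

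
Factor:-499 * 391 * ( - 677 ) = 17^1*23^1 * 499^1*677^1 = 132088793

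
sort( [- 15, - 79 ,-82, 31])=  [-82, - 79, - 15,31 ] 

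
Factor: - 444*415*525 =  - 96736500 = -2^2*3^2*5^3*7^1*37^1*83^1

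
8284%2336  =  1276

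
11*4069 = 44759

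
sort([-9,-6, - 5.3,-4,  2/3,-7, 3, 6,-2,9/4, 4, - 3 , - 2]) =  [ - 9,-7, - 6, - 5.3, - 4, - 3,  -  2, - 2,  2/3,9/4,  3,4,6]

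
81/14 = 5+ 11/14 = 5.79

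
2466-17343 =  - 14877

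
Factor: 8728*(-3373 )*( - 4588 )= 2^5*31^1*37^1*1091^1* 3373^1  =  135068627872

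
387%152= 83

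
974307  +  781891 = 1756198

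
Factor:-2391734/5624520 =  - 2^( - 2) * 3^( - 1)*5^( - 1 )*11^( - 1)*181^1 *4261^(-1)  *6607^1 = - 1195867/2812260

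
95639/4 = 95639/4=23909.75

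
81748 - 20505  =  61243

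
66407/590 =66407/590 = 112.55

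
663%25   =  13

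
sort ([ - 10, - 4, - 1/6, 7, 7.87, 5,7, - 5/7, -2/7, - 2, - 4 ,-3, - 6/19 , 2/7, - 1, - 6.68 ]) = [-10,  -  6.68,-4,-4, - 3, - 2, -1, - 5/7,-6/19, - 2/7  , - 1/6,2/7,5 , 7,7, 7.87] 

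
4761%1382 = 615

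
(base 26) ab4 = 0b1101110001010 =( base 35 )5QF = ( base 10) 7050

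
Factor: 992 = 2^5*31^1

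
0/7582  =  0 = 0.00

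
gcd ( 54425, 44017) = 1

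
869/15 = 57+14/15 =57.93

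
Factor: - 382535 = - 5^1*76507^1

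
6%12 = 6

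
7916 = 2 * 3958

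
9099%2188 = 347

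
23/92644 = 1/4028 = 0.00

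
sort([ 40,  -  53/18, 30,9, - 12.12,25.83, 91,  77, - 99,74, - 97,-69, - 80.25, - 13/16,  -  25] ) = [ - 99 , - 97, - 80.25, - 69, -25, - 12.12, - 53/18, - 13/16,9,25.83,30,40, 74 , 77, 91] 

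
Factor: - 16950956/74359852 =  - 4237739/18589963 = -  7^( - 2)*11^1* 379387^( - 1)*385249^1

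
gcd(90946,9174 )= 2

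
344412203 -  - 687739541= 1032151744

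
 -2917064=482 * ( - 6052)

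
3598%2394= 1204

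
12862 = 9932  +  2930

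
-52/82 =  - 26/41 = - 0.63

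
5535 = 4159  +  1376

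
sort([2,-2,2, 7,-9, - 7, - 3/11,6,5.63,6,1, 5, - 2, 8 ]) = [ - 9, - 7,  -  2,- 2,-3/11,1,2,2,5,5.63,6,6, 7,8]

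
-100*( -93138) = 9313800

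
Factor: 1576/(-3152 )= - 1/2 = - 2^( - 1 )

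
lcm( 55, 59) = 3245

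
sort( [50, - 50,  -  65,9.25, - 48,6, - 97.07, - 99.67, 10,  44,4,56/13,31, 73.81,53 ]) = [ - 99.67,- 97.07 ,  -  65, - 50,-48, 4,56/13,6,9.25,10,31,  44,  50, 53,  73.81]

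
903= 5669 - 4766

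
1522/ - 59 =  - 1522/59 = - 25.80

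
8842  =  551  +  8291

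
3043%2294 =749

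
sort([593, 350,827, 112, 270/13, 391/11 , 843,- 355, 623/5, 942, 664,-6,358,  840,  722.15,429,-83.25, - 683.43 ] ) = [ - 683.43, - 355, - 83.25, - 6, 270/13, 391/11,112, 623/5,350, 358, 429, 593,664,722.15, 827, 840, 843, 942]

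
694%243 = 208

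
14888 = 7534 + 7354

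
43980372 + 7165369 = 51145741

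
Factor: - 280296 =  -2^3*3^2*17^1*229^1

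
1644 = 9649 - 8005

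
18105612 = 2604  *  6953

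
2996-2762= 234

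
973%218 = 101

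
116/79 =116/79=1.47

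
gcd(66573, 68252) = 1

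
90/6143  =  90/6143 = 0.01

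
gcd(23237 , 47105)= 1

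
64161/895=64161/895 = 71.69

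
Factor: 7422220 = 2^2*5^1*13^1*28547^1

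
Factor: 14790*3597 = 53199630 = 2^1*3^2*5^1 * 11^1*17^1 * 29^1*109^1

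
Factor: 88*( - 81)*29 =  - 2^3*3^4*11^1 * 29^1 = - 206712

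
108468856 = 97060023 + 11408833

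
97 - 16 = 81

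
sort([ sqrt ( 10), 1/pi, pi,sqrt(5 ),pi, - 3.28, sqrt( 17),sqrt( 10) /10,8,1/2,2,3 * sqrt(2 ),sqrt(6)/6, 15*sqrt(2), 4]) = [ - 3.28 , sqrt (10 ) /10,1/pi, sqrt(6)/6,1/2 , 2, sqrt(5), pi, pi, sqrt(  10),4 , sqrt(17 ),3*sqrt( 2),8,15 * sqrt( 2)] 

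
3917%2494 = 1423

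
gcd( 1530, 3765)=15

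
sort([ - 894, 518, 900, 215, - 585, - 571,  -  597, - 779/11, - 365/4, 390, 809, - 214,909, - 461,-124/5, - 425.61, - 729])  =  [ - 894, - 729, - 597, - 585, -571,-461, - 425.61, - 214,  -  365/4,  -  779/11,-124/5,215, 390,518, 809,900, 909 ]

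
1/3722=1/3722 = 0.00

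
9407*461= 4336627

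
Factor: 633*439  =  3^1*211^1*439^1 = 277887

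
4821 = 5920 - 1099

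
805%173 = 113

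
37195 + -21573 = 15622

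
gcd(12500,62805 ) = 5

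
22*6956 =153032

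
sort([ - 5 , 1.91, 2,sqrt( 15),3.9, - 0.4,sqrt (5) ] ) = [ - 5, - 0.4, 1.91,  2,sqrt( 5) , sqrt( 15 ),3.9 ] 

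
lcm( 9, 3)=9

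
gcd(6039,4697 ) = 671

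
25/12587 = 25/12587= 0.00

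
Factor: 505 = 5^1*101^1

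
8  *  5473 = 43784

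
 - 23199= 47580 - 70779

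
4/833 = 4/833= 0.00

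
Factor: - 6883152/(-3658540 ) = 2^2*3^1 * 5^ ( - 1)*193^1*743^1*182927^(-1)  =  1720788/914635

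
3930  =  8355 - 4425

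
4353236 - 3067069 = 1286167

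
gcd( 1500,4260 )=60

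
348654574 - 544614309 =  -195959735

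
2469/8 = 2469/8 = 308.62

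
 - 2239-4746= - 6985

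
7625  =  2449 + 5176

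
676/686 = 338/343 = 0.99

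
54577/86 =634+53/86=634.62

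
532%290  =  242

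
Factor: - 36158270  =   - 2^1* 5^1 * 43^1*84089^1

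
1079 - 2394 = -1315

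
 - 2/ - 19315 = 2/19315 = 0.00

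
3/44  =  3/44 = 0.07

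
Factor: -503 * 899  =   - 452197 = - 29^1* 31^1*503^1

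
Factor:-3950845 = -5^1* 790169^1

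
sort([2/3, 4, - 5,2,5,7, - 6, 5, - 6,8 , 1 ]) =[-6, - 6,-5,2/3 , 1 , 2 , 4,5, 5,7, 8] 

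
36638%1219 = 68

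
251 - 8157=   -  7906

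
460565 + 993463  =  1454028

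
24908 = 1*24908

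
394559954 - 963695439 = - 569135485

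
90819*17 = 1543923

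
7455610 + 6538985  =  13994595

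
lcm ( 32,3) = 96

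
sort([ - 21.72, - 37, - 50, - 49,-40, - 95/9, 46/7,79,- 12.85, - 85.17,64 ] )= [ - 85.17, - 50, - 49, - 40, - 37, - 21.72 , - 12.85 , - 95/9,  46/7, 64,79 ] 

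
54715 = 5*10943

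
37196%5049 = 1853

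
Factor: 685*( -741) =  - 3^1*5^1*13^1*19^1*137^1 = - 507585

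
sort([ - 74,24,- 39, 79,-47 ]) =[-74,  -  47 ,-39, 24,79 ]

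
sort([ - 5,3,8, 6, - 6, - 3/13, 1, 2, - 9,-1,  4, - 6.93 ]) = [ - 9, -6.93, - 6, - 5, - 1, - 3/13,1,  2,3, 4 , 6, 8 ] 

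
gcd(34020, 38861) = 1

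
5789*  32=185248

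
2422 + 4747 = 7169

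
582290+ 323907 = 906197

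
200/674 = 100/337 = 0.30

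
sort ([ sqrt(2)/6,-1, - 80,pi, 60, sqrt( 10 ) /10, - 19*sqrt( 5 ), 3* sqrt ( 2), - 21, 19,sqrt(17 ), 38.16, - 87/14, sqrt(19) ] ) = [ - 80, - 19*sqrt(5), - 21, - 87/14, - 1 , sqrt ( 2 )/6, sqrt ( 10 )/10 , pi, sqrt( 17),3*sqrt( 2 ),  sqrt(19 ), 19, 38.16, 60] 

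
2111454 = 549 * 3846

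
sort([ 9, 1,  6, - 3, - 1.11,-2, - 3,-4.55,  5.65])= [ - 4.55, - 3,  -  3, - 2, - 1.11, 1,  5.65,6,9]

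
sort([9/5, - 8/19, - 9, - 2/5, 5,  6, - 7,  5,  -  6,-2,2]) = [ - 9, - 7, - 6, - 2,-8/19 ,- 2/5, 9/5,2,5,5,6]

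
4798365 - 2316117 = 2482248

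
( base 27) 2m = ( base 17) 48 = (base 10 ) 76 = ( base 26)2O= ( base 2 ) 1001100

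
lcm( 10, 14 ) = 70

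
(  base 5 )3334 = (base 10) 469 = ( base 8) 725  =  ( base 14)257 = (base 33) E7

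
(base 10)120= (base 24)50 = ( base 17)71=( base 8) 170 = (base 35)3F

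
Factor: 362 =2^1*181^1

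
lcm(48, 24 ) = 48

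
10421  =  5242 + 5179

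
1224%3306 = 1224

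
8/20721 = 8/20721 = 0.00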